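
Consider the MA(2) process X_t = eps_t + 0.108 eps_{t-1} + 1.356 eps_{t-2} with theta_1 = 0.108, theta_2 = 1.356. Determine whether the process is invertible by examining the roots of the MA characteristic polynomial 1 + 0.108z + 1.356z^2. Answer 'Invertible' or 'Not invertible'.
\text{Not invertible}

The MA(q) characteristic polynomial is P(z) = 1 + 0.108z + 1.356z^2.
Invertibility requires all roots to lie outside the unit circle, i.e. |z| > 1 for every root.
Set 1 + (0.108) z + (1.356) z^2 = 0, i.e. a z^2 + b z + c = 0 with a = 1.356, b = 0.108, c = 1.
Discriminant D = b^2 - 4ac = (0.108)^2 - 4*(1.356)*1 = 0.011664 - (5.424) = -5.412336.
D < 0, so the roots are the complex-conjugate pair z = (-b +/- i sqrt(-D)) / (2a) = -0.0398 +/- 0.8578i.
For a conjugate pair |z|^2 = z * conj(z) = (product of roots) = c/a = 1/(1.356) = 0.737463, so |z| = sqrt(0.737463) = 0.8588 for both roots.
Moduli of all roots: 0.8588, 0.8588.
All moduli strictly greater than 1? No.
Verdict: Not invertible.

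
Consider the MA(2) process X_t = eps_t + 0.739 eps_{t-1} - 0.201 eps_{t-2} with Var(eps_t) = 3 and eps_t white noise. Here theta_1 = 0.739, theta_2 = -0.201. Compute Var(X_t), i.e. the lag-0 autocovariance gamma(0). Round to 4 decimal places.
\gamma(0) = 4.7596

For an MA(q) process X_t = eps_t + sum_i theta_i eps_{t-i} with
Var(eps_t) = sigma^2, the variance is
  gamma(0) = sigma^2 * (1 + sum_i theta_i^2).
  sum_i theta_i^2 = (0.739)^2 + (-0.201)^2 = 0.546121 + 0.040401 = 0.586522.
  gamma(0) = 3 * (1 + 0.586522) = 3 * 1.586522 = 4.759566, which rounds to 4.7596.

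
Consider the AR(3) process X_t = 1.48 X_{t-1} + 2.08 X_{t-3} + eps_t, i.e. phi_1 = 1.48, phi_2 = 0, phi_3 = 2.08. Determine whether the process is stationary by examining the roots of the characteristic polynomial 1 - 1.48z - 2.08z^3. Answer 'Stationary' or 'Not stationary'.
\text{Not stationary}

The AR(p) characteristic polynomial is P(z) = 1 - 1.48z - 2.08z^3.
Stationarity requires all roots to lie outside the unit circle, i.e. |z| > 1 for every root.
Degree 3: look for a simple real root z0 first, then factor out (1 - z/z0) and solve the remaining quadratic.
Testing z0 = 0.5: P(0.5) = 1 + (-1.48)(0.5) + (0)(0.5)^2 + (-2.08)(0.5)^3
  = 1 + (-0.74) + (0) + (-0.26) = 0.  So z_0 = 0.5 is a root, |z_0| = 0.5.
Divide out the factor (1 - 2 z) = (1 - z/z0) (since 1/z0 = 2):
  P(z) = (1 - 2 z)(1 + (0.52) z + (1.04) z^2)
  [check: z-coef 0.52 - (2) = -1.48; z^2-coef 1.04 - (2)(0.52) = 0; z^3-coef -(2)(1.04) = -2.08.]
Remaining roots from the quadratic factor 1 + (0.52) z + (1.04) z^2:
  Set 1 + (0.52) z + (1.04) z^2 = 0, i.e. a z^2 + b z + c = 0 with a = 1.04, b = 0.52, c = 1.
  Discriminant D = b^2 - 4ac = (0.52)^2 - 4*(1.04)*1 = 0.2704 - (4.16) = -3.8896.
  D < 0, so the roots are the complex-conjugate pair z = (-b +/- i sqrt(-D)) / (2a) = -0.25 +/- 0.9482i.
  For a conjugate pair |z|^2 = z * conj(z) = (product of roots) = c/a = 1/(1.04) = 0.961538, so |z| = sqrt(0.961538) = 0.9806 for both roots.
Moduli of all roots: 0.5000, 0.9806, 0.9806.
All moduli strictly greater than 1? No.
Verdict: Not stationary.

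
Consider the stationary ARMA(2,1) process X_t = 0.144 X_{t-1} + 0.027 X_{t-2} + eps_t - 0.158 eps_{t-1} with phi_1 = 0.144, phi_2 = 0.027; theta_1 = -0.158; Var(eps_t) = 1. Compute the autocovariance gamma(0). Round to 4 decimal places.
\gamma(0) = 1.0008

Multiply the model equation by X_{t-k} and take expectations. With theta_0 = psi_0 = 1 and psi_j the MA(infinity) weights, this gives
  gamma(k) - sum_i phi_i gamma(k-i) = c_k,
  c_k = sigma^2 * sum_{j=k..q} theta_j psi_{j-k}   (c_k = 0 for k > q),
using gamma(-m) = gamma(m).
psi-weights needed (psi_j = theta_j + sum_i phi_i psi_{j-i}):
  psi_1 = theta_1 + phi_1 = -0.158 + (0.144) = -0.014
Right-hand sides:
  c_0 = sigma^2 (1 + theta_1 psi_1) = 1 * (1 + (-0.158)(-0.014)) = 1 * 1.002212 = 1.002212
  c_1 = sigma^2 theta_1 = 1 * (-0.158) = -0.158
  c_2 = 0
Equations for k = 0, 1, 2 (AR order 2, c_2 = 0):
  (E0) gamma(0) = phi_1 gamma(1) + phi_2 gamma(2) + c_0
  (E1) gamma(1) = phi_1 gamma(0) + phi_2 gamma(1) + c_1
  (E2) gamma(2) = phi_1 gamma(1) + phi_2 gamma(0)
From (E1): gamma(1) = A gamma(0) + B with
  A = phi_1 / (1 - phi_2) = 0.144 / 0.973 = 0.147996,   B = c_1 / (1 - phi_2) = -0.158 / 0.973 = -0.162384.
Insert (E2) into (E0): gamma(0) (1 - phi_2^2) = phi_1 (1 + phi_2) gamma(1) + c_0.
  phi_1 (1 + phi_2) = (0.144)(1.027) = 0.147888,   1 - phi_2^2 = 0.999271.
Replace gamma(1) by A gamma(0) + B and collect gamma(0):
  gamma(0) [0.999271 - (0.147888)(0.147996)] = (0.147888)(-0.162384) + 1.002212
  gamma(0) * 0.977384 = 0.978197
  gamma(0) = 0.978197 / 0.977384 = 1.000832.
Therefore gamma(0) = 1.0008 (to 4 decimal places).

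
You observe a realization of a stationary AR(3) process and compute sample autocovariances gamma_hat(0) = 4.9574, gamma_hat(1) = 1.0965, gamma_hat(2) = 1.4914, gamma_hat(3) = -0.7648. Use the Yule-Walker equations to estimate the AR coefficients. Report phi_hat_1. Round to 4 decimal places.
\hat\phi_{1} = 0.2410

The Yule-Walker equations for an AR(p) process read, in matrix form,
  Gamma_p phi = r_p,   with   (Gamma_p)_{ij} = gamma(|i - j|),
                       (r_p)_i = gamma(i),   i,j = 1..p.
Substitute the sample gammas (Toeplitz matrix and right-hand side of size 3):
  Gamma_p = [[4.9574, 1.0965, 1.4914], [1.0965, 4.9574, 1.0965], [1.4914, 1.0965, 4.9574]]
  r_p     = [1.0965, 1.4914, -0.7648]
Written out (R1..R3):
  (R1) 4.9574 phi_1 + 1.0965 phi_2 + 1.4914 phi_3 = 1.0965
  (R2) 1.0965 phi_1 + 4.9574 phi_2 + 1.0965 phi_3 = 1.4914
  (R3) 1.4914 phi_1 + 1.0965 phi_2 + 4.9574 phi_3 = -0.7648
Gaussian elimination:
  R2 <- R2 - (1.0965/4.9574) R1 = R2 - (0.221184) R1:  4.714871 phi_2 + 0.766625 phi_3 = 1.248871
  R3 <- R3 - (1.4914/4.9574) R1 = R3 - (0.300843) R1:  0.766625 phi_2 + 4.508722 phi_3 = -1.094675
  R3 <- R3 - (0.766625/4.714871) R2 = R3 - (0.162597) R2:  4.384071 phi_3 = -1.297738
Back-substitution:
  phi_hat_3 = -1.297738 / 4.384071 = -0.296012
  phi_hat_2 = (1.248871 - (0.766625)(-0.296012)) / 4.714871 = 0.31301
  phi_hat_1 = (1.0965 - (1.0965)(0.31301) - (1.4914)(-0.296012)) / 4.9574 = 0.241005
So phi_hat = [0.2410, 0.3130, -0.2960].
Therefore phi_hat_1 = 0.2410.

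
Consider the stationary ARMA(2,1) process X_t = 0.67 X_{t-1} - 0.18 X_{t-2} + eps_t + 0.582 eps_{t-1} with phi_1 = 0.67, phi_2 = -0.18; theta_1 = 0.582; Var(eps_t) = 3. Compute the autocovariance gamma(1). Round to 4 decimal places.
\gamma(1) = 6.6747

Multiply the model equation by X_{t-k} and take expectations. With theta_0 = psi_0 = 1 and psi_j the MA(infinity) weights, this gives
  gamma(k) - sum_i phi_i gamma(k-i) = c_k,
  c_k = sigma^2 * sum_{j=k..q} theta_j psi_{j-k}   (c_k = 0 for k > q),
using gamma(-m) = gamma(m).
psi-weights needed (psi_j = theta_j + sum_i phi_i psi_{j-i}):
  psi_1 = theta_1 + phi_1 = 0.582 + (0.67) = 1.252
Right-hand sides:
  c_0 = sigma^2 (1 + theta_1 psi_1) = 3 * (1 + (0.582)(1.252)) = 3 * 1.728664 = 5.185992
  c_1 = sigma^2 theta_1 = 3 * (0.582) = 1.746
  c_2 = 0
Equations for k = 0, 1, 2 (AR order 2, c_2 = 0):
  (E0) gamma(0) = phi_1 gamma(1) + phi_2 gamma(2) + c_0
  (E1) gamma(1) = phi_1 gamma(0) + phi_2 gamma(1) + c_1
  (E2) gamma(2) = phi_1 gamma(1) + phi_2 gamma(0)
From (E1): gamma(1) = A gamma(0) + B with
  A = phi_1 / (1 - phi_2) = 0.67 / 1.18 = 0.567797,   B = c_1 / (1 - phi_2) = 1.746 / 1.18 = 1.479661.
Insert (E2) into (E0): gamma(0) (1 - phi_2^2) = phi_1 (1 + phi_2) gamma(1) + c_0.
  phi_1 (1 + phi_2) = (0.67)(0.82) = 0.5494,   1 - phi_2^2 = 0.9676.
Replace gamma(1) by A gamma(0) + B and collect gamma(0):
  gamma(0) [0.9676 - (0.5494)(0.567797)] = (0.5494)(1.479661) + 5.185992
  gamma(0) * 0.655653 = 5.998918
  gamma(0) = 5.998918 / 0.655653 = 9.149538.
  gamma(1) = A gamma(0) + B = (0.567797)(9.149538) + (1.479661) = 6.674738.
Therefore gamma(1) = 6.6747 (to 4 decimal places).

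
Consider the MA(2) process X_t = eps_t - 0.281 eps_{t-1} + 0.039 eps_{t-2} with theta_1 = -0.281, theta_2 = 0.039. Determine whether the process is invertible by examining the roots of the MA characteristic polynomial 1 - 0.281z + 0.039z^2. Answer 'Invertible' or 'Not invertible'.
\text{Invertible}

The MA(q) characteristic polynomial is P(z) = 1 - 0.281z + 0.039z^2.
Invertibility requires all roots to lie outside the unit circle, i.e. |z| > 1 for every root.
Set 1 + (-0.281) z + (0.039) z^2 = 0, i.e. a z^2 + b z + c = 0 with a = 0.039, b = -0.281, c = 1.
Discriminant D = b^2 - 4ac = (-0.281)^2 - 4*(0.039)*1 = 0.078961 - (0.156) = -0.077039.
D < 0, so the roots are the complex-conjugate pair z = (-b +/- i sqrt(-D)) / (2a) = 3.6026 +/- 3.5584i.
For a conjugate pair |z|^2 = z * conj(z) = (product of roots) = c/a = 1/(0.039) = 25.641026, so |z| = sqrt(25.641026) = 5.0637 for both roots.
Moduli of all roots: 5.0637, 5.0637.
All moduli strictly greater than 1? Yes.
Verdict: Invertible.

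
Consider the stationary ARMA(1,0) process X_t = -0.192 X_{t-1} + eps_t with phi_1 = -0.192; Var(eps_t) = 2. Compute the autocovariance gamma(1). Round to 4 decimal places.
\gamma(1) = -0.3987

Multiply the model equation by X_{t-k} and take expectations. With theta_0 = psi_0 = 1 and psi_j the MA(infinity) weights, this gives
  gamma(k) - sum_i phi_i gamma(k-i) = c_k,
  c_k = sigma^2 * sum_{j=k..q} theta_j psi_{j-k}   (c_k = 0 for k > q),
using gamma(-m) = gamma(m).
Pure AR (q = 0): c_0 = sigma^2 = 2, c_k = 0 for k >= 1.
Equations for k = 0 and k = 1 (AR order 1):
  gamma(0) = phi_1 gamma(1) + c_0
  gamma(1) = phi_1 gamma(0) + c_1
Substituting the second into the first: gamma(0) (1 - phi_1^2) = c_0 + phi_1 c_1, so
  gamma(0) = c_0 / (1 - phi_1^2) = 2 / (1 - (-0.192)^2) = 2 / 0.963136 = 2.07655.
  gamma(1) = phi_1 gamma(0) = (-0.192)(2.07655) = -0.398698.
Therefore gamma(1) = -0.3987 (to 4 decimal places).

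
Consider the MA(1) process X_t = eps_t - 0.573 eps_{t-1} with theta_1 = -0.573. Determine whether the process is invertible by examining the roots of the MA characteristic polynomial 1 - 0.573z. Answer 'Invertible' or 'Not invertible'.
\text{Invertible}

The MA(q) characteristic polynomial is P(z) = 1 - 0.573z.
Invertibility requires all roots to lie outside the unit circle, i.e. |z| > 1 for every root.
This is linear in z: 1 + (-0.573) z = 0  =>  z = -1/(-0.573) = 1.745201,  |z| = 1.745201.
Moduli of all roots: 1.7452.
All moduli strictly greater than 1? Yes.
Verdict: Invertible.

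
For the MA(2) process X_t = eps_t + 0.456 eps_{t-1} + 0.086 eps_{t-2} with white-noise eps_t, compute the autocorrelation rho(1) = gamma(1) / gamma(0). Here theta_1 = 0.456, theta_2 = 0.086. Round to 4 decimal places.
\rho(1) = 0.4075

For an MA(q) process with theta_0 = 1, the autocovariance is
  gamma(k) = sigma^2 * sum_{i=0..q-k} theta_i * theta_{i+k},
and rho(k) = gamma(k) / gamma(0). Sigma^2 cancels.
  numerator   = (1)*(0.456) + (0.456)*(0.086) = 0.495216.
  denominator = (1)^2 + (0.456)^2 + (0.086)^2 = 1.215332.
  rho(1) = 0.495216 / 1.215332 = 0.4075.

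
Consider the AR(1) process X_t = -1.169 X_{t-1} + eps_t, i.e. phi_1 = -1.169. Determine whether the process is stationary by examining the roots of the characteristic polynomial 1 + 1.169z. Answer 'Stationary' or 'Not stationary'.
\text{Not stationary}

The AR(p) characteristic polynomial is P(z) = 1 + 1.169z.
Stationarity requires all roots to lie outside the unit circle, i.e. |z| > 1 for every root.
This is linear in z: 1 + (1.169) z = 0  =>  z = -1/(1.169) = -0.855432,  |z| = 0.855432.
Moduli of all roots: 0.8554.
All moduli strictly greater than 1? No.
Verdict: Not stationary.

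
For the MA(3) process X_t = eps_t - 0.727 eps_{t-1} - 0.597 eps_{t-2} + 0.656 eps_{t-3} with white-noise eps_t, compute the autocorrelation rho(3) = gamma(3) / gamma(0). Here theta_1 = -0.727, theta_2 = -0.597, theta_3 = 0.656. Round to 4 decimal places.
\rho(3) = 0.2833

For an MA(q) process with theta_0 = 1, the autocovariance is
  gamma(k) = sigma^2 * sum_{i=0..q-k} theta_i * theta_{i+k},
and rho(k) = gamma(k) / gamma(0). Sigma^2 cancels.
  numerator   = (1)*(0.656) = 0.656.
  denominator = (1)^2 + (-0.727)^2 + (-0.597)^2 + (0.656)^2 = 2.315274.
  rho(3) = 0.656 / 2.315274 = 0.2833.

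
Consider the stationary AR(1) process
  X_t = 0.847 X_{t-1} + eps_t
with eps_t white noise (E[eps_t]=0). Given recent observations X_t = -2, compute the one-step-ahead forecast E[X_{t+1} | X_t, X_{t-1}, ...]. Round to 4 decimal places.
E[X_{t+1} \mid \mathcal F_t] = -1.6940

For an AR(p) model X_t = c + sum_i phi_i X_{t-i} + eps_t, the
one-step-ahead conditional mean is
  E[X_{t+1} | X_t, ...] = c + sum_i phi_i X_{t+1-i}.
Substitute known values:
  E[X_{t+1} | ...] = (0.847) * (-2)
                   = -1.6940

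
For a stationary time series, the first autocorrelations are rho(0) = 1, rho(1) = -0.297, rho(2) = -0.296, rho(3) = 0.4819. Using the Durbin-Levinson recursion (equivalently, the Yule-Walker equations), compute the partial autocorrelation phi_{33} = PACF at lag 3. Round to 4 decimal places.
\phi_{33} = 0.3091

The PACF at lag k is phi_{kk}, the last component of the solution
to the Yule-Walker system G_k phi = r_k where
  (G_k)_{ij} = rho(|i - j|), (r_k)_i = rho(i), i,j = 1..k.
Equivalently, Durbin-Levinson gives phi_{kk} iteratively:
  phi_{11} = rho(1)
  phi_{kk} = [rho(k) - sum_{j=1..k-1} phi_{k-1,j} rho(k-j)]
            / [1 - sum_{j=1..k-1} phi_{k-1,j} rho(j)],
  phi_{k,j} = phi_{k-1,j} - phi_{kk} phi_{k-1,k-j},  j = 1..k-1.
Step k = 1:
  phi_11 = rho(1) = -0.297.
Step k = 2:
  phi_22 = [rho(2) - phi_11 rho(1)] / [1 - phi_11 rho(1)] = [-0.296 - (-0.297)(-0.297)] / [1 - (-0.297)(-0.297)]
         = -0.384209 / 0.911791 = -0.421378.
  Update: phi_21 = phi_11 - phi_22 phi_11 = -0.297 - (-0.421378)(-0.297) = -0.422149.
Step k = 3:
  phi_33 = [rho(3) - phi_21 rho(2) - phi_22 rho(1)] / [1 - phi_21 rho(1) - phi_22 rho(2)]
    numerator   = 0.4819 - (-0.422149)(-0.296) - (-0.421378)(-0.297) = 0.23179441
    denominator = 1 - (-0.422149)(-0.297) - (-0.421378)(-0.296) = 0.74989364
  phi_33 = 0.23179441 / 0.74989364 = 0.3091.
Therefore phi_{33} = 0.3091.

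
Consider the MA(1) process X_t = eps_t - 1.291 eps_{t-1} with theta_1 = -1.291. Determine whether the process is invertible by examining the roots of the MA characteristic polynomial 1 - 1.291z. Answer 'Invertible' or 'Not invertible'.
\text{Not invertible}

The MA(q) characteristic polynomial is P(z) = 1 - 1.291z.
Invertibility requires all roots to lie outside the unit circle, i.e. |z| > 1 for every root.
This is linear in z: 1 + (-1.291) z = 0  =>  z = -1/(-1.291) = 0.774593,  |z| = 0.774593.
Moduli of all roots: 0.7746.
All moduli strictly greater than 1? No.
Verdict: Not invertible.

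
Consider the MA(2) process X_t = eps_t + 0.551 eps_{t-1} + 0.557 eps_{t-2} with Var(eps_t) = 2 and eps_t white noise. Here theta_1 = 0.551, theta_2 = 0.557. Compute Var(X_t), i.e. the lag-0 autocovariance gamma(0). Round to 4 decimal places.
\gamma(0) = 3.2277

For an MA(q) process X_t = eps_t + sum_i theta_i eps_{t-i} with
Var(eps_t) = sigma^2, the variance is
  gamma(0) = sigma^2 * (1 + sum_i theta_i^2).
  sum_i theta_i^2 = (0.551)^2 + (0.557)^2 = 0.303601 + 0.310249 = 0.61385.
  gamma(0) = 2 * (1 + 0.61385) = 2 * 1.61385 = 3.2277.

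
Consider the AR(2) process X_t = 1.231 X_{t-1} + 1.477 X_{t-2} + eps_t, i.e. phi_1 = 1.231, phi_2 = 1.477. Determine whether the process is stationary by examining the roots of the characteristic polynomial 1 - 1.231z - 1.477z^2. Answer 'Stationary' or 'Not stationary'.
\text{Not stationary}

The AR(p) characteristic polynomial is P(z) = 1 - 1.231z - 1.477z^2.
Stationarity requires all roots to lie outside the unit circle, i.e. |z| > 1 for every root.
Set 1 + (-1.231) z + (-1.477) z^2 = 0, i.e. a z^2 + b z + c = 0 with a = -1.477, b = -1.231, c = 1.
Discriminant D = b^2 - 4ac = (-1.231)^2 - 4*(-1.477)*1 = 1.515361 - (-5.908) = 7.423361.
D >= 0, so the roots are real: z = (-b +/- sqrt(D)) / (2a) = (1.231 +/- 2.724585) / (-2.954).
  z_1 = (1.231 + 2.724585) / (-2.954) = -1.3391,   |z_1| = 1.3391.
  z_2 = (1.231 - 2.724585) / (-2.954) = 0.5056,   |z_2| = 0.5056.
Moduli of all roots: 1.3391, 0.5056.
All moduli strictly greater than 1? No.
Verdict: Not stationary.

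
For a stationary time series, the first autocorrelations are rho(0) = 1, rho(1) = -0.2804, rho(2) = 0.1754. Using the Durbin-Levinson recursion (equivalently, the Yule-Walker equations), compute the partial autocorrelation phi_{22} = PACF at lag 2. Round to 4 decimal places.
\phi_{22} = 0.1050

The PACF at lag k is phi_{kk}, the last component of the solution
to the Yule-Walker system G_k phi = r_k where
  (G_k)_{ij} = rho(|i - j|), (r_k)_i = rho(i), i,j = 1..k.
Equivalently, Durbin-Levinson gives phi_{kk} iteratively:
  phi_{11} = rho(1)
  phi_{kk} = [rho(k) - sum_{j=1..k-1} phi_{k-1,j} rho(k-j)]
            / [1 - sum_{j=1..k-1} phi_{k-1,j} rho(j)],
  phi_{k,j} = phi_{k-1,j} - phi_{kk} phi_{k-1,k-j},  j = 1..k-1.
Step k = 1:
  phi_11 = rho(1) = -0.2804.
Step k = 2:
  phi_22 = [rho(2) - phi_11 rho(1)] / [1 - phi_11 rho(1)] = [0.1754 - (-0.2804)(-0.2804)] / [1 - (-0.2804)(-0.2804)]
         = 0.09677584 / 0.92137584 = 0.105.
Therefore phi_{22} = 0.1050.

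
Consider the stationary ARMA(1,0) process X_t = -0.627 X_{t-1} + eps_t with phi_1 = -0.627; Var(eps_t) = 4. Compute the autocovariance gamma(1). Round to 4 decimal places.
\gamma(1) = -4.1327

Multiply the model equation by X_{t-k} and take expectations. With theta_0 = psi_0 = 1 and psi_j the MA(infinity) weights, this gives
  gamma(k) - sum_i phi_i gamma(k-i) = c_k,
  c_k = sigma^2 * sum_{j=k..q} theta_j psi_{j-k}   (c_k = 0 for k > q),
using gamma(-m) = gamma(m).
Pure AR (q = 0): c_0 = sigma^2 = 4, c_k = 0 for k >= 1.
Equations for k = 0 and k = 1 (AR order 1):
  gamma(0) = phi_1 gamma(1) + c_0
  gamma(1) = phi_1 gamma(0) + c_1
Substituting the second into the first: gamma(0) (1 - phi_1^2) = c_0 + phi_1 c_1, so
  gamma(0) = c_0 / (1 - phi_1^2) = 4 / (1 - (-0.627)^2) = 4 / 0.606871 = 6.591187.
  gamma(1) = phi_1 gamma(0) = (-0.627)(6.591187) = -4.132674.
Therefore gamma(1) = -4.1327 (to 4 decimal places).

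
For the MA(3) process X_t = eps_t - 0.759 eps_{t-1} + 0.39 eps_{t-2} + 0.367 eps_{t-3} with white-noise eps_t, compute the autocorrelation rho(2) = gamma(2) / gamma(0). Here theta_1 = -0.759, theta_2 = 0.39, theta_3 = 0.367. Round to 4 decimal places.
\rho(2) = 0.0598

For an MA(q) process with theta_0 = 1, the autocovariance is
  gamma(k) = sigma^2 * sum_{i=0..q-k} theta_i * theta_{i+k},
and rho(k) = gamma(k) / gamma(0). Sigma^2 cancels.
  numerator   = (1)*(0.39) + (-0.759)*(0.367) = 0.111447.
  denominator = (1)^2 + (-0.759)^2 + (0.39)^2 + (0.367)^2 = 1.86287.
  rho(2) = 0.111447 / 1.86287 = 0.0598.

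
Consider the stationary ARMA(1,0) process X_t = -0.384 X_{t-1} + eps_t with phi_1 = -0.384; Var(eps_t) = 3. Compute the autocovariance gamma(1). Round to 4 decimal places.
\gamma(1) = -1.3512

Multiply the model equation by X_{t-k} and take expectations. With theta_0 = psi_0 = 1 and psi_j the MA(infinity) weights, this gives
  gamma(k) - sum_i phi_i gamma(k-i) = c_k,
  c_k = sigma^2 * sum_{j=k..q} theta_j psi_{j-k}   (c_k = 0 for k > q),
using gamma(-m) = gamma(m).
Pure AR (q = 0): c_0 = sigma^2 = 3, c_k = 0 for k >= 1.
Equations for k = 0 and k = 1 (AR order 1):
  gamma(0) = phi_1 gamma(1) + c_0
  gamma(1) = phi_1 gamma(0) + c_1
Substituting the second into the first: gamma(0) (1 - phi_1^2) = c_0 + phi_1 c_1, so
  gamma(0) = c_0 / (1 - phi_1^2) = 3 / (1 - (-0.384)^2) = 3 / 0.852544 = 3.51888.
  gamma(1) = phi_1 gamma(0) = (-0.384)(3.51888) = -1.35125.
Therefore gamma(1) = -1.3512 (to 4 decimal places).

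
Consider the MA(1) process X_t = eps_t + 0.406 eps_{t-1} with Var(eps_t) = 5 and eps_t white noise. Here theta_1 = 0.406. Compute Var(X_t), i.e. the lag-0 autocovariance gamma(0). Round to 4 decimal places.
\gamma(0) = 5.8242

For an MA(q) process X_t = eps_t + sum_i theta_i eps_{t-i} with
Var(eps_t) = sigma^2, the variance is
  gamma(0) = sigma^2 * (1 + sum_i theta_i^2).
  sum_i theta_i^2 = (0.406)^2 = 0.164836.
  gamma(0) = 5 * (1 + 0.164836) = 5 * 1.164836 = 5.82418, which rounds to 5.8242.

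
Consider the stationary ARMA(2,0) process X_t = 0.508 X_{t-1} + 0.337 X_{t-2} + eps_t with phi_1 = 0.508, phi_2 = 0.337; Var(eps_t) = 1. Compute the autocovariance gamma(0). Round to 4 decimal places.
\gamma(0) = 2.7321

Multiply the model equation by X_{t-k} and take expectations. With theta_0 = psi_0 = 1 and psi_j the MA(infinity) weights, this gives
  gamma(k) - sum_i phi_i gamma(k-i) = c_k,
  c_k = sigma^2 * sum_{j=k..q} theta_j psi_{j-k}   (c_k = 0 for k > q),
using gamma(-m) = gamma(m).
Pure AR (q = 0): c_0 = sigma^2 = 1, c_k = 0 for k >= 1.
Equations for k = 0, 1, 2 (AR order 2, c_2 = 0):
  (E0) gamma(0) = phi_1 gamma(1) + phi_2 gamma(2) + c_0
  (E1) gamma(1) = phi_1 gamma(0) + phi_2 gamma(1) + c_1
  (E2) gamma(2) = phi_1 gamma(1) + phi_2 gamma(0)
From (E1): gamma(1) = A gamma(0) + B with
  A = phi_1 / (1 - phi_2) = 0.508 / 0.663 = 0.766214,   B = c_1 / (1 - phi_2) = 0 / 0.663 = 0.
Insert (E2) into (E0): gamma(0) (1 - phi_2^2) = phi_1 (1 + phi_2) gamma(1) + c_0.
  phi_1 (1 + phi_2) = (0.508)(1.337) = 0.679196,   1 - phi_2^2 = 0.886431.
Replace gamma(1) by A gamma(0) + B and collect gamma(0):
  gamma(0) [0.886431 - (0.679196)(0.766214)] = c_0 = 1
  gamma(0) * 0.366021 = 1
  gamma(0) = 1 / 0.366021 = 2.732081.
Therefore gamma(0) = 2.7321 (to 4 decimal places).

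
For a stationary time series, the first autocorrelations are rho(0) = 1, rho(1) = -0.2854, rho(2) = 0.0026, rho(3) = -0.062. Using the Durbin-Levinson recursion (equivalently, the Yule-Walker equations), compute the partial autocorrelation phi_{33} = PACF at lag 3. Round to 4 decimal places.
\phi_{33} = -0.0940

The PACF at lag k is phi_{kk}, the last component of the solution
to the Yule-Walker system G_k phi = r_k where
  (G_k)_{ij} = rho(|i - j|), (r_k)_i = rho(i), i,j = 1..k.
Equivalently, Durbin-Levinson gives phi_{kk} iteratively:
  phi_{11} = rho(1)
  phi_{kk} = [rho(k) - sum_{j=1..k-1} phi_{k-1,j} rho(k-j)]
            / [1 - sum_{j=1..k-1} phi_{k-1,j} rho(j)],
  phi_{k,j} = phi_{k-1,j} - phi_{kk} phi_{k-1,k-j},  j = 1..k-1.
Step k = 1:
  phi_11 = rho(1) = -0.2854.
Step k = 2:
  phi_22 = [rho(2) - phi_11 rho(1)] / [1 - phi_11 rho(1)] = [0.0026 - (-0.2854)(-0.2854)] / [1 - (-0.2854)(-0.2854)]
         = -0.07885316 / 0.91854684 = -0.085846.
  Update: phi_21 = phi_11 - phi_22 phi_11 = -0.2854 - (-0.085846)(-0.2854) = -0.3099.
Step k = 3:
  phi_33 = [rho(3) - phi_21 rho(2) - phi_22 rho(1)] / [1 - phi_21 rho(1) - phi_22 rho(2)]
    numerator   = -0.062 - (-0.3099)(0.0026) - (-0.085846)(-0.2854) = -0.08569458
    denominator = 1 - (-0.3099)(-0.2854) - (-0.085846)(0.0026) = 0.91177765
  phi_33 = -0.08569458 / 0.91177765 = -0.094.
Therefore phi_{33} = -0.0940.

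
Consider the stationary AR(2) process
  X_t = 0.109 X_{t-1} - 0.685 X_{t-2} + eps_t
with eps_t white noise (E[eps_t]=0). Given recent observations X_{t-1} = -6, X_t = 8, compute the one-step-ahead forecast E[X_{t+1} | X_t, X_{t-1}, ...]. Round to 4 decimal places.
E[X_{t+1} \mid \mathcal F_t] = 4.9820

For an AR(p) model X_t = c + sum_i phi_i X_{t-i} + eps_t, the
one-step-ahead conditional mean is
  E[X_{t+1} | X_t, ...] = c + sum_i phi_i X_{t+1-i}.
Substitute known values:
  E[X_{t+1} | ...] = (0.109) * (8) + (-0.685) * (-6)
                   = 4.9820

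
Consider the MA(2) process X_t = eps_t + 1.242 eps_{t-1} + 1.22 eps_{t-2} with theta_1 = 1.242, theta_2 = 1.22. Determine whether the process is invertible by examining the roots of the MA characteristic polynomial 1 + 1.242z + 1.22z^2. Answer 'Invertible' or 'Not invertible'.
\text{Not invertible}

The MA(q) characteristic polynomial is P(z) = 1 + 1.242z + 1.22z^2.
Invertibility requires all roots to lie outside the unit circle, i.e. |z| > 1 for every root.
Set 1 + (1.242) z + (1.22) z^2 = 0, i.e. a z^2 + b z + c = 0 with a = 1.22, b = 1.242, c = 1.
Discriminant D = b^2 - 4ac = (1.242)^2 - 4*(1.22)*1 = 1.542564 - (4.88) = -3.337436.
D < 0, so the roots are the complex-conjugate pair z = (-b +/- i sqrt(-D)) / (2a) = -0.509 +/- 0.7487i.
For a conjugate pair |z|^2 = z * conj(z) = (product of roots) = c/a = 1/(1.22) = 0.819672, so |z| = sqrt(0.819672) = 0.9054 for both roots.
Moduli of all roots: 0.9054, 0.9054.
All moduli strictly greater than 1? No.
Verdict: Not invertible.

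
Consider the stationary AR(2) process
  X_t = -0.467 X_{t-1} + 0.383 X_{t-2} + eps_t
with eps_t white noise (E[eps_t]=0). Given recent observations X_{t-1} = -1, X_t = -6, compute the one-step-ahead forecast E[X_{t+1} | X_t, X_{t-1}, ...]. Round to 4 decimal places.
E[X_{t+1} \mid \mathcal F_t] = 2.4190

For an AR(p) model X_t = c + sum_i phi_i X_{t-i} + eps_t, the
one-step-ahead conditional mean is
  E[X_{t+1} | X_t, ...] = c + sum_i phi_i X_{t+1-i}.
Substitute known values:
  E[X_{t+1} | ...] = (-0.467) * (-6) + (0.383) * (-1)
                   = 2.4190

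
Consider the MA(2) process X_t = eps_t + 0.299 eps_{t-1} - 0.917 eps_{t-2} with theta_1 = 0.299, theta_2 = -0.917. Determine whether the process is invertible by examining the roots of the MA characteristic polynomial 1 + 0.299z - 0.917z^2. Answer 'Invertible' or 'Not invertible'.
\text{Not invertible}

The MA(q) characteristic polynomial is P(z) = 1 + 0.299z - 0.917z^2.
Invertibility requires all roots to lie outside the unit circle, i.e. |z| > 1 for every root.
Set 1 + (0.299) z + (-0.917) z^2 = 0, i.e. a z^2 + b z + c = 0 with a = -0.917, b = 0.299, c = 1.
Discriminant D = b^2 - 4ac = (0.299)^2 - 4*(-0.917)*1 = 0.089401 - (-3.668) = 3.757401.
D >= 0, so the roots are real: z = (-b +/- sqrt(D)) / (2a) = (-0.299 +/- 1.938402) / (-1.834).
  z_1 = (-0.299 + 1.938402) / (-1.834) = -0.8939,   |z_1| = 0.8939.
  z_2 = (-0.299 - 1.938402) / (-1.834) = 1.22,   |z_2| = 1.22.
Moduli of all roots: 0.8939, 1.2200.
All moduli strictly greater than 1? No.
Verdict: Not invertible.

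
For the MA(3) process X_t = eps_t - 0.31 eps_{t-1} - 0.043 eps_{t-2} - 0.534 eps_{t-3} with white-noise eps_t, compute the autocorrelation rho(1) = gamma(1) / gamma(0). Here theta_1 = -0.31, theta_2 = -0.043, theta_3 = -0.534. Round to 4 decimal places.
\rho(1) = -0.1979

For an MA(q) process with theta_0 = 1, the autocovariance is
  gamma(k) = sigma^2 * sum_{i=0..q-k} theta_i * theta_{i+k},
and rho(k) = gamma(k) / gamma(0). Sigma^2 cancels.
  numerator   = (1)*(-0.31) + (-0.31)*(-0.043) + (-0.043)*(-0.534) = -0.273708.
  denominator = (1)^2 + (-0.31)^2 + (-0.043)^2 + (-0.534)^2 = 1.383105.
  rho(1) = -0.273708 / 1.383105 = -0.1979.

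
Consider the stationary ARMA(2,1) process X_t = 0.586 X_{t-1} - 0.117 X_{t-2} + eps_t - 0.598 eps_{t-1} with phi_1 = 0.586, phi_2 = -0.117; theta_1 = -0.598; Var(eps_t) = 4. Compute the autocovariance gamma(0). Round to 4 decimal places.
\gamma(0) = 4.0856

Multiply the model equation by X_{t-k} and take expectations. With theta_0 = psi_0 = 1 and psi_j the MA(infinity) weights, this gives
  gamma(k) - sum_i phi_i gamma(k-i) = c_k,
  c_k = sigma^2 * sum_{j=k..q} theta_j psi_{j-k}   (c_k = 0 for k > q),
using gamma(-m) = gamma(m).
psi-weights needed (psi_j = theta_j + sum_i phi_i psi_{j-i}):
  psi_1 = theta_1 + phi_1 = -0.598 + (0.586) = -0.012
Right-hand sides:
  c_0 = sigma^2 (1 + theta_1 psi_1) = 4 * (1 + (-0.598)(-0.012)) = 4 * 1.007176 = 4.028704
  c_1 = sigma^2 theta_1 = 4 * (-0.598) = -2.392
  c_2 = 0
Equations for k = 0, 1, 2 (AR order 2, c_2 = 0):
  (E0) gamma(0) = phi_1 gamma(1) + phi_2 gamma(2) + c_0
  (E1) gamma(1) = phi_1 gamma(0) + phi_2 gamma(1) + c_1
  (E2) gamma(2) = phi_1 gamma(1) + phi_2 gamma(0)
From (E1): gamma(1) = A gamma(0) + B with
  A = phi_1 / (1 - phi_2) = 0.586 / 1.117 = 0.52462,   B = c_1 / (1 - phi_2) = -2.392 / 1.117 = -2.14145.
Insert (E2) into (E0): gamma(0) (1 - phi_2^2) = phi_1 (1 + phi_2) gamma(1) + c_0.
  phi_1 (1 + phi_2) = (0.586)(0.883) = 0.517438,   1 - phi_2^2 = 0.986311.
Replace gamma(1) by A gamma(0) + B and collect gamma(0):
  gamma(0) [0.986311 - (0.517438)(0.52462)] = (0.517438)(-2.14145) + 4.028704
  gamma(0) * 0.714853 = 2.920636
  gamma(0) = 2.920636 / 0.714853 = 4.085646.
Therefore gamma(0) = 4.0856 (to 4 decimal places).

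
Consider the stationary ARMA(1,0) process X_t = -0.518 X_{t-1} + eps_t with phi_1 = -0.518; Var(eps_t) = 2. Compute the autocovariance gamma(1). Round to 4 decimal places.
\gamma(1) = -1.4159

Multiply the model equation by X_{t-k} and take expectations. With theta_0 = psi_0 = 1 and psi_j the MA(infinity) weights, this gives
  gamma(k) - sum_i phi_i gamma(k-i) = c_k,
  c_k = sigma^2 * sum_{j=k..q} theta_j psi_{j-k}   (c_k = 0 for k > q),
using gamma(-m) = gamma(m).
Pure AR (q = 0): c_0 = sigma^2 = 2, c_k = 0 for k >= 1.
Equations for k = 0 and k = 1 (AR order 1):
  gamma(0) = phi_1 gamma(1) + c_0
  gamma(1) = phi_1 gamma(0) + c_1
Substituting the second into the first: gamma(0) (1 - phi_1^2) = c_0 + phi_1 c_1, so
  gamma(0) = c_0 / (1 - phi_1^2) = 2 / (1 - (-0.518)^2) = 2 / 0.731676 = 2.73345.
  gamma(1) = phi_1 gamma(0) = (-0.518)(2.73345) = -1.415927.
Therefore gamma(1) = -1.4159 (to 4 decimal places).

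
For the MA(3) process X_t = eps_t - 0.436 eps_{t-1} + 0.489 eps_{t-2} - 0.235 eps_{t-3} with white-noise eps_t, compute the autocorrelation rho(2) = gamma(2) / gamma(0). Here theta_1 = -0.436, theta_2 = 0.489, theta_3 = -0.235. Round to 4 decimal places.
\rho(2) = 0.3984

For an MA(q) process with theta_0 = 1, the autocovariance is
  gamma(k) = sigma^2 * sum_{i=0..q-k} theta_i * theta_{i+k},
and rho(k) = gamma(k) / gamma(0). Sigma^2 cancels.
  numerator   = (1)*(0.489) + (-0.436)*(-0.235) = 0.59146.
  denominator = (1)^2 + (-0.436)^2 + (0.489)^2 + (-0.235)^2 = 1.484442.
  rho(2) = 0.59146 / 1.484442 = 0.3984.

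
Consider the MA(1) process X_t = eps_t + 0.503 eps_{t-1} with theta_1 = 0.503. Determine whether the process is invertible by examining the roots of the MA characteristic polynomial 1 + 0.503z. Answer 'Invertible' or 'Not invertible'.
\text{Invertible}

The MA(q) characteristic polynomial is P(z) = 1 + 0.503z.
Invertibility requires all roots to lie outside the unit circle, i.e. |z| > 1 for every root.
This is linear in z: 1 + (0.503) z = 0  =>  z = -1/(0.503) = -1.988072,  |z| = 1.988072.
Moduli of all roots: 1.9881.
All moduli strictly greater than 1? Yes.
Verdict: Invertible.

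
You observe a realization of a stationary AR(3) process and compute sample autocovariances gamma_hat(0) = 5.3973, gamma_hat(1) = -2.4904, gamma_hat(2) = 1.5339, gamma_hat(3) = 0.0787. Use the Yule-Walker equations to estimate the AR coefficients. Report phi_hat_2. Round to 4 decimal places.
\hat\phi_{2} = 0.1850

The Yule-Walker equations for an AR(p) process read, in matrix form,
  Gamma_p phi = r_p,   with   (Gamma_p)_{ij} = gamma(|i - j|),
                       (r_p)_i = gamma(i),   i,j = 1..p.
Substitute the sample gammas (Toeplitz matrix and right-hand side of size 3):
  Gamma_p = [[5.3973, -2.4904, 1.5339], [-2.4904, 5.3973, -2.4904], [1.5339, -2.4904, 5.3973]]
  r_p     = [-2.4904, 1.5339, 0.0787]
Written out (R1..R3):
  (R1) 5.3973 phi_1 - 2.4904 phi_2 + 1.5339 phi_3 = -2.4904
  (R2) -2.4904 phi_1 + 5.3973 phi_2 - 2.4904 phi_3 = 1.5339
  (R3) 1.5339 phi_1 - 2.4904 phi_2 + 5.3973 phi_3 = 0.0787
Gaussian elimination:
  R2 <- R2 - (-2.4904/5.3973) R1 = R2 - (-0.461416) R1:  4.24819 phi_2 - 1.782634 phi_3 = 0.38479
  R3 <- R3 - (1.5339/5.3973) R1 = R3 - (0.284198) R1:  -1.782634 phi_2 + 4.961369 phi_3 = 0.786466
  R3 <- R3 - (-1.782634/4.24819) R2 = R3 - (-0.419622) R2:  4.213337 phi_3 = 0.947932
Back-substitution:
  phi_hat_3 = 0.947932 / 4.213337 = 0.224984
  phi_hat_2 = (0.38479 - (-1.782634)(0.224984)) / 4.24819 = 0.184986
  phi_hat_1 = (-2.4904 - (-2.4904)(0.184986) - (1.5339)(0.224984)) / 5.3973 = -0.44
So phi_hat = [-0.4400, 0.1850, 0.2250].
Therefore phi_hat_2 = 0.1850.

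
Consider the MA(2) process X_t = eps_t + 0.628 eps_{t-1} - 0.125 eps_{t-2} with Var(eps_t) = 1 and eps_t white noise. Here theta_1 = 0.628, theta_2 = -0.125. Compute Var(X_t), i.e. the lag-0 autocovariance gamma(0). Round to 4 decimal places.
\gamma(0) = 1.4100

For an MA(q) process X_t = eps_t + sum_i theta_i eps_{t-i} with
Var(eps_t) = sigma^2, the variance is
  gamma(0) = sigma^2 * (1 + sum_i theta_i^2).
  sum_i theta_i^2 = (0.628)^2 + (-0.125)^2 = 0.394384 + 0.015625 = 0.410009.
  gamma(0) = 1 * (1 + 0.410009) = 1 * 1.410009 = 1.410009, which rounds to 1.4100.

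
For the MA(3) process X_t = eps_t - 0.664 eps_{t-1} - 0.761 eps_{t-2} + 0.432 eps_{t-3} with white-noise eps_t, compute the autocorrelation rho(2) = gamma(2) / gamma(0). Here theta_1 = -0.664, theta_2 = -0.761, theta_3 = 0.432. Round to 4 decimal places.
\rho(2) = -0.4749

For an MA(q) process with theta_0 = 1, the autocovariance is
  gamma(k) = sigma^2 * sum_{i=0..q-k} theta_i * theta_{i+k},
and rho(k) = gamma(k) / gamma(0). Sigma^2 cancels.
  numerator   = (1)*(-0.761) + (-0.664)*(0.432) = -1.047848.
  denominator = (1)^2 + (-0.664)^2 + (-0.761)^2 + (0.432)^2 = 2.206641.
  rho(2) = -1.047848 / 2.206641 = -0.4749.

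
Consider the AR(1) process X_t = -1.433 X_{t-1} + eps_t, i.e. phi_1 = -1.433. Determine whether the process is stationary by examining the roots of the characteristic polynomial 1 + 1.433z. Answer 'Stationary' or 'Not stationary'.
\text{Not stationary}

The AR(p) characteristic polynomial is P(z) = 1 + 1.433z.
Stationarity requires all roots to lie outside the unit circle, i.e. |z| > 1 for every root.
This is linear in z: 1 + (1.433) z = 0  =>  z = -1/(1.433) = -0.697837,  |z| = 0.697837.
Moduli of all roots: 0.6978.
All moduli strictly greater than 1? No.
Verdict: Not stationary.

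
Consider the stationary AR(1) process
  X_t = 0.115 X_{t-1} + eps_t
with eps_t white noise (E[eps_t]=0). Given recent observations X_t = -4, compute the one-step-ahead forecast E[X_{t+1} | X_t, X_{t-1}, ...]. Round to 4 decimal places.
E[X_{t+1} \mid \mathcal F_t] = -0.4600

For an AR(p) model X_t = c + sum_i phi_i X_{t-i} + eps_t, the
one-step-ahead conditional mean is
  E[X_{t+1} | X_t, ...] = c + sum_i phi_i X_{t+1-i}.
Substitute known values:
  E[X_{t+1} | ...] = (0.115) * (-4)
                   = -0.4600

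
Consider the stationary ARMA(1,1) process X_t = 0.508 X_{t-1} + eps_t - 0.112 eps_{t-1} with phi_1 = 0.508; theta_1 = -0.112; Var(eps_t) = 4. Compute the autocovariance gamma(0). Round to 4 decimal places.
\gamma(0) = 4.8454

Multiply the model equation by X_{t-k} and take expectations. With theta_0 = psi_0 = 1 and psi_j the MA(infinity) weights, this gives
  gamma(k) - sum_i phi_i gamma(k-i) = c_k,
  c_k = sigma^2 * sum_{j=k..q} theta_j psi_{j-k}   (c_k = 0 for k > q),
using gamma(-m) = gamma(m).
psi-weights needed (psi_j = theta_j + sum_i phi_i psi_{j-i}):
  psi_1 = theta_1 + phi_1 = -0.112 + (0.508) = 0.396
Right-hand sides:
  c_0 = sigma^2 (1 + theta_1 psi_1) = 4 * (1 + (-0.112)(0.396)) = 4 * 0.955648 = 3.822592
  c_1 = sigma^2 theta_1 = 4 * (-0.112) = -0.448
  c_2 = 0
Equations for k = 0 and k = 1 (AR order 1):
  gamma(0) = phi_1 gamma(1) + c_0
  gamma(1) = phi_1 gamma(0) + c_1
Substituting the second into the first: gamma(0) (1 - phi_1^2) = c_0 + phi_1 c_1, so
  gamma(0) = (c_0 + phi_1 c_1) / (1 - phi_1^2) = (3.822592 + (0.508)(-0.448)) / (1 - (0.508)^2) = 3.595008 / 0.741936 = 4.845442.
Therefore gamma(0) = 4.8454 (to 4 decimal places).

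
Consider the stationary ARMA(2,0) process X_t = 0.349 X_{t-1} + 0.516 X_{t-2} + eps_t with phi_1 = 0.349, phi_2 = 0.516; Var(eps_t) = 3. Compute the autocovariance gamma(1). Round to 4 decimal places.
\gamma(1) = 6.1414

Multiply the model equation by X_{t-k} and take expectations. With theta_0 = psi_0 = 1 and psi_j the MA(infinity) weights, this gives
  gamma(k) - sum_i phi_i gamma(k-i) = c_k,
  c_k = sigma^2 * sum_{j=k..q} theta_j psi_{j-k}   (c_k = 0 for k > q),
using gamma(-m) = gamma(m).
Pure AR (q = 0): c_0 = sigma^2 = 3, c_k = 0 for k >= 1.
Equations for k = 0, 1, 2 (AR order 2, c_2 = 0):
  (E0) gamma(0) = phi_1 gamma(1) + phi_2 gamma(2) + c_0
  (E1) gamma(1) = phi_1 gamma(0) + phi_2 gamma(1) + c_1
  (E2) gamma(2) = phi_1 gamma(1) + phi_2 gamma(0)
From (E1): gamma(1) = A gamma(0) + B with
  A = phi_1 / (1 - phi_2) = 0.349 / 0.484 = 0.721074,   B = c_1 / (1 - phi_2) = 0 / 0.484 = 0.
Insert (E2) into (E0): gamma(0) (1 - phi_2^2) = phi_1 (1 + phi_2) gamma(1) + c_0.
  phi_1 (1 + phi_2) = (0.349)(1.516) = 0.529084,   1 - phi_2^2 = 0.733744.
Replace gamma(1) by A gamma(0) + B and collect gamma(0):
  gamma(0) [0.733744 - (0.529084)(0.721074)] = c_0 = 3
  gamma(0) * 0.352235 = 3
  gamma(0) = 3 / 0.352235 = 8.517039.
  gamma(1) = A gamma(0) = (0.721074)(8.517039) = 6.141419.
Therefore gamma(1) = 6.1414 (to 4 decimal places).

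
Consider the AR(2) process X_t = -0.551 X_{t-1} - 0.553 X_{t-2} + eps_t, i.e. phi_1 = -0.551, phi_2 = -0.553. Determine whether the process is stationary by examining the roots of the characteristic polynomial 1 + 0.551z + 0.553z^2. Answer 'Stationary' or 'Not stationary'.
\text{Stationary}

The AR(p) characteristic polynomial is P(z) = 1 + 0.551z + 0.553z^2.
Stationarity requires all roots to lie outside the unit circle, i.e. |z| > 1 for every root.
Set 1 + (0.551) z + (0.553) z^2 = 0, i.e. a z^2 + b z + c = 0 with a = 0.553, b = 0.551, c = 1.
Discriminant D = b^2 - 4ac = (0.551)^2 - 4*(0.553)*1 = 0.303601 - (2.212) = -1.908399.
D < 0, so the roots are the complex-conjugate pair z = (-b +/- i sqrt(-D)) / (2a) = -0.4982 +/- 1.249i.
For a conjugate pair |z|^2 = z * conj(z) = (product of roots) = c/a = 1/(0.553) = 1.808318, so |z| = sqrt(1.808318) = 1.3447 for both roots.
Moduli of all roots: 1.3447, 1.3447.
All moduli strictly greater than 1? Yes.
Verdict: Stationary.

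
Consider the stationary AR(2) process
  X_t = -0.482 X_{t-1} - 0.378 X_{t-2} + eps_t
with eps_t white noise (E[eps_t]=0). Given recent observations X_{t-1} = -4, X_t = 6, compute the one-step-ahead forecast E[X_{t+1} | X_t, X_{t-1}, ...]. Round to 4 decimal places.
E[X_{t+1} \mid \mathcal F_t] = -1.3800

For an AR(p) model X_t = c + sum_i phi_i X_{t-i} + eps_t, the
one-step-ahead conditional mean is
  E[X_{t+1} | X_t, ...] = c + sum_i phi_i X_{t+1-i}.
Substitute known values:
  E[X_{t+1} | ...] = (-0.482) * (6) + (-0.378) * (-4)
                   = -1.3800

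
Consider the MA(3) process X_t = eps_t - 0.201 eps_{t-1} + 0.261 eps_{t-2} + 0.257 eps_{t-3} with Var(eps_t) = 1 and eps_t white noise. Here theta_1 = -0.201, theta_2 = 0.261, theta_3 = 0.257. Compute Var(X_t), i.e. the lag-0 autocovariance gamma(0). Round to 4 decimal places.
\gamma(0) = 1.1746

For an MA(q) process X_t = eps_t + sum_i theta_i eps_{t-i} with
Var(eps_t) = sigma^2, the variance is
  gamma(0) = sigma^2 * (1 + sum_i theta_i^2).
  sum_i theta_i^2 = (-0.201)^2 + (0.261)^2 + (0.257)^2 = 0.040401 + 0.068121 + 0.066049 = 0.174571.
  gamma(0) = 1 * (1 + 0.174571) = 1 * 1.174571 = 1.174571, which rounds to 1.1746.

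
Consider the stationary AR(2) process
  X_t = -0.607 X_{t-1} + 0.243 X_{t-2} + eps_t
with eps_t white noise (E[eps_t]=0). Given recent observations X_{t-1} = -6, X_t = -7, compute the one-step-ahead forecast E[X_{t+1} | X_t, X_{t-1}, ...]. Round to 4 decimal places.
E[X_{t+1} \mid \mathcal F_t] = 2.7910

For an AR(p) model X_t = c + sum_i phi_i X_{t-i} + eps_t, the
one-step-ahead conditional mean is
  E[X_{t+1} | X_t, ...] = c + sum_i phi_i X_{t+1-i}.
Substitute known values:
  E[X_{t+1} | ...] = (-0.607) * (-7) + (0.243) * (-6)
                   = 2.7910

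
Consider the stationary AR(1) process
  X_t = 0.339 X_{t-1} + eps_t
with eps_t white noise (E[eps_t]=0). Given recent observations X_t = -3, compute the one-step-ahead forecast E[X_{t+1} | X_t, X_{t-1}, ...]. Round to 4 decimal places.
E[X_{t+1} \mid \mathcal F_t] = -1.0170

For an AR(p) model X_t = c + sum_i phi_i X_{t-i} + eps_t, the
one-step-ahead conditional mean is
  E[X_{t+1} | X_t, ...] = c + sum_i phi_i X_{t+1-i}.
Substitute known values:
  E[X_{t+1} | ...] = (0.339) * (-3)
                   = -1.0170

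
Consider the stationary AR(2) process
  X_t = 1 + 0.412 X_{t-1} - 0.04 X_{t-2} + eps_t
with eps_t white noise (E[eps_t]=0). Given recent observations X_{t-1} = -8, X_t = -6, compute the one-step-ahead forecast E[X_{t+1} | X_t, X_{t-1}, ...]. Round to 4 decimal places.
E[X_{t+1} \mid \mathcal F_t] = -1.1520

For an AR(p) model X_t = c + sum_i phi_i X_{t-i} + eps_t, the
one-step-ahead conditional mean is
  E[X_{t+1} | X_t, ...] = c + sum_i phi_i X_{t+1-i}.
Substitute known values:
  E[X_{t+1} | ...] = 1 + (0.412) * (-6) + (-0.04) * (-8)
                   = -1.1520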